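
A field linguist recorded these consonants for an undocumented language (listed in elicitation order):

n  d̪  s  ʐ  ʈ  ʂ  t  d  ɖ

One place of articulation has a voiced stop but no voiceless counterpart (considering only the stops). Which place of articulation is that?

dental

Voiceless: /t/ (alveolar), /ʈ/ (retroflex).
Voiced: /d̪/ (dental), /d/ (alveolar), /ɖ/ (retroflex).
Every place of articulation has a voiceless member except dental, where /t̪/ would be expected.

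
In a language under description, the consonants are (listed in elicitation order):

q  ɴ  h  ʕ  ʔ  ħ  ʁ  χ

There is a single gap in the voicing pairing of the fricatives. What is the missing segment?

/ɦ/

uvular: voiceless /χ/, voiced /ʁ/.
pharyngeal: voiceless /ħ/, voiced /ʕ/.
glottal: voiceless /h/, voiced —.
The glottal row has no voiced member, so the gap is the voiced glottal fricative /ɦ/.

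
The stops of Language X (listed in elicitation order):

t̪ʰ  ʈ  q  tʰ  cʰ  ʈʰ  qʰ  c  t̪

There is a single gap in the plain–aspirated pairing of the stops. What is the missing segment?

Plain: /t̪/ (dental), /ʈ/ (retroflex), /c/ (palatal), /q/ (uvular).
Aspirated: /t̪ʰ/ (dental), /tʰ/ (alveolar), /ʈʰ/ (retroflex), /cʰ/ (palatal), /qʰ/ (uvular).
The alveolar row has no plain member, so the gap is the plain alveolar stop /t/.

/t/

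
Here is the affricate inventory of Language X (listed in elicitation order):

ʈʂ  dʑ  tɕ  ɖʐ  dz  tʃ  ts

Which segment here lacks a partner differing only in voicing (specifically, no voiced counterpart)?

Alveolar: /ts/ ~ /dz/
Retroflex: /ʈʂ/ ~ /ɖʐ/
Alveolo-palatal: /tɕ/ ~ /dʑ/
Postalveolar: only /tʃ/ (voiceless); no voiced partner.
So /tʃ/ is the unpaired segment.

/tʃ/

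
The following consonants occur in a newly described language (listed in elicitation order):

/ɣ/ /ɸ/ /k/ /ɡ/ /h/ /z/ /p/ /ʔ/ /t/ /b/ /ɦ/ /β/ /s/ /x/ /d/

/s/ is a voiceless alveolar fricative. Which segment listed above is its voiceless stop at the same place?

The voiceless stop at the same place is a voiceless alveolar stop — in this inventory, /t/.

/t/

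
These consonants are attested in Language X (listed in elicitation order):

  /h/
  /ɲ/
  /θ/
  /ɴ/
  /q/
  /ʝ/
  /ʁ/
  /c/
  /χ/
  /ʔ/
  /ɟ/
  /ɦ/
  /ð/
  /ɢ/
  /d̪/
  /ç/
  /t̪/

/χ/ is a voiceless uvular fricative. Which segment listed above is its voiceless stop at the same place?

The voiceless stop at the same place is a voiceless uvular stop — in this inventory, /q/.

/q/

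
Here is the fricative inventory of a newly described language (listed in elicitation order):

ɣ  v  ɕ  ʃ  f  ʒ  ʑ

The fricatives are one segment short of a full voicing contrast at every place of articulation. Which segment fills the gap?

/x/

place of articulation  voiceless  voiced  
labiodental       f         v       
postalveolar      ʃ         ʒ       
alveolo-palatal   ɕ         ʑ       
velar             —         ɣ       
The velar row has no voiceless member, so the gap is the voiceless velar fricative /x/.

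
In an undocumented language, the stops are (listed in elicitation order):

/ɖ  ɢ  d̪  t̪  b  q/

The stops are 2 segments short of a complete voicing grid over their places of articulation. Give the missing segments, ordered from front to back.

Voiceless: /t̪/ (dental), /q/ (uvular).
Voiced: /b/ (bilabial), /d̪/ (dental), /ɖ/ (retroflex), /ɢ/ (uvular).
Gaps, from front to back: bilabial lacks voiceless (/p/); retroflex lacks voiceless (/ʈ/).

/p/, /ʈ/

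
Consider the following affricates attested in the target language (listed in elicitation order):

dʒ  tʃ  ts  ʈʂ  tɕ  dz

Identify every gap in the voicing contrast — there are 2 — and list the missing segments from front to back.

/ɖʐ/, /dʑ/

place of articulation  voiceless  voiced  
alveolar          ts        dz      
postalveolar      tʃ        dʒ      
retroflex         ʈʂ        —       
alveolo-palatal   tɕ        —       
Gaps, from front to back: retroflex lacks voiced (/ɖʐ/); alveolo-palatal lacks voiced (/dʑ/).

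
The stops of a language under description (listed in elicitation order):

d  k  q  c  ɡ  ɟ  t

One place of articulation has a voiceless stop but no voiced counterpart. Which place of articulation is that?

uvular

place of articulation  voiceless  voiced  
alveolar          t         d       
palatal           c         ɟ       
velar             k         ɡ       
uvular            q         —       
Every place of articulation has a voiced member except uvular, where /ɢ/ would be expected.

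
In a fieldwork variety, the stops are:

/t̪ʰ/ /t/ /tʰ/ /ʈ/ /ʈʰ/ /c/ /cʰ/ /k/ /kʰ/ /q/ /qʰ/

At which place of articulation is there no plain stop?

place of articulation  plain     aspirated
dental            —         t̪ʰ     
alveolar          t         tʰ      
retroflex         ʈ         ʈʰ      
palatal           c         cʰ      
velar             k         kʰ      
uvular            q         qʰ      
Every place of articulation has a plain member except dental, where /t̪/ would be expected.

dental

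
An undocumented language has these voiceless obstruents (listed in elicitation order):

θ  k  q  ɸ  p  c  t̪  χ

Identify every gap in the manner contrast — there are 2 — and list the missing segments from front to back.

place of articulation  stop      fricative
bilabial          p         ɸ       
dental            t̪        θ       
palatal           c         —       
velar             k         —       
uvular            q         χ       
Gaps, from front to back: palatal lacks fricative (/ç/); velar lacks fricative (/x/).

/ç/, /x/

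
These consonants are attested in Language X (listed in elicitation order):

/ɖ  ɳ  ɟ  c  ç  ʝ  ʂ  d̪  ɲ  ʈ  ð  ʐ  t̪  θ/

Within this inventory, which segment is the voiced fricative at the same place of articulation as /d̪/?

/ð/

/d̪/ is a voiced dental stop.
The voiced fricative at the same place is a voiced dental fricative — in this inventory, /ð/.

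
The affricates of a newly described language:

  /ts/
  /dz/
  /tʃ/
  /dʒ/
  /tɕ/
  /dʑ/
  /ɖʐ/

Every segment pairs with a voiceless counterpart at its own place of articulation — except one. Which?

/ɖʐ/

Alveolar: /ts/ ~ /dz/
Postalveolar: /tʃ/ ~ /dʒ/
Alveolo-palatal: /tɕ/ ~ /dʑ/
Retroflex: only /ɖʐ/ (voiced); no voiceless partner.
So /ɖʐ/ is the unpaired segment.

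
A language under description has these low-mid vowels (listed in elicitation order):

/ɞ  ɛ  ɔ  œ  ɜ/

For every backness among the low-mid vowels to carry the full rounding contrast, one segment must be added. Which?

/ʌ/

Unrounded: /ɛ/ (front), /ɜ/ (central).
Rounded: /œ/ (front), /ɞ/ (central), /ɔ/ (back).
The back row has no unrounded member, so the gap is the back unrounded vowel /ʌ/.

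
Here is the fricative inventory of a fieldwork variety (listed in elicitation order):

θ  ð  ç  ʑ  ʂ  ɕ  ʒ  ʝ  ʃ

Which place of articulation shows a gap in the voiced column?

retroflex

place of articulation  voiceless  voiced  
dental            θ         ð       
postalveolar      ʃ         ʒ       
retroflex         ʂ         —       
alveolo-palatal   ɕ         ʑ       
palatal           ç         ʝ       
Every place of articulation has a voiced member except retroflex, where /ʐ/ would be expected.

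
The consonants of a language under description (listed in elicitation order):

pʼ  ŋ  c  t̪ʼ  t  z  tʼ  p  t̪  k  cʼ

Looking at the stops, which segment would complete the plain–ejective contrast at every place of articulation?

place of articulation  plain     ejective
bilabial          p         pʼ      
dental            t̪        t̪ʼ     
alveolar          t         tʼ      
palatal           c         cʼ      
velar             k         —       
The velar row has no ejective member, so the gap is the ejective velar stop /kʼ/.

/kʼ/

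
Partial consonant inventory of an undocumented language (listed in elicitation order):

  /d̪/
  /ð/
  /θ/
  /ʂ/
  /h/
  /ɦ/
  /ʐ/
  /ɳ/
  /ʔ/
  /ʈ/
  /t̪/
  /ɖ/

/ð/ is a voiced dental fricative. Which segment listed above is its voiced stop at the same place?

The voiced stop at the same place is a voiced dental stop — in this inventory, /d̪/.

/d̪/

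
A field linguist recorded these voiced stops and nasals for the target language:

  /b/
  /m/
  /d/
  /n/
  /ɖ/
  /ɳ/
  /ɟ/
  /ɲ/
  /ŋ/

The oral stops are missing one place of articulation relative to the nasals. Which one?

Oral stop: /b/ (bilabial), /d/ (alveolar), /ɖ/ (retroflex), /ɟ/ (palatal).
Nasal: /m/ (bilabial), /n/ (alveolar), /ɳ/ (retroflex), /ɲ/ (palatal), /ŋ/ (velar).
Every place of articulation has an oral stop member except velar, where /ɡ/ would be expected.

velar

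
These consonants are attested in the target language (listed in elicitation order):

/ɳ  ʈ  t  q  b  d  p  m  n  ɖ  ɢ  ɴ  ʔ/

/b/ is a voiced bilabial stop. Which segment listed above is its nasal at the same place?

/m/

The nasal at the same place is a bilabial nasal — in this inventory, /m/.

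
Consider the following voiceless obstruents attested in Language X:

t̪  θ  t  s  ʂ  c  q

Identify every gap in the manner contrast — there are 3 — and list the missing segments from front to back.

/ʈ/, /ç/, /χ/

place of articulation  stop      fricative
dental            t̪        θ       
alveolar          t         s       
retroflex         —         ʂ       
palatal           c         —       
uvular            q         —       
Gaps, from front to back: retroflex lacks stop (/ʈ/); palatal lacks fricative (/ç/); uvular lacks fricative (/χ/).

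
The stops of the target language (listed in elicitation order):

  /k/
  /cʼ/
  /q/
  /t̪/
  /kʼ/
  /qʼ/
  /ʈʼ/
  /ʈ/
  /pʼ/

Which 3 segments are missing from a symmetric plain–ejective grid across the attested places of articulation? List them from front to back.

/p/, /t̪ʼ/, /c/

place of articulation  plain     ejective
bilabial          —         pʼ      
dental            t̪        —       
retroflex         ʈ         ʈʼ      
palatal           —         cʼ      
velar             k         kʼ      
uvular            q         qʼ      
Gaps, from front to back: bilabial lacks plain (/p/); dental lacks ejective (/t̪ʼ/); palatal lacks plain (/c/).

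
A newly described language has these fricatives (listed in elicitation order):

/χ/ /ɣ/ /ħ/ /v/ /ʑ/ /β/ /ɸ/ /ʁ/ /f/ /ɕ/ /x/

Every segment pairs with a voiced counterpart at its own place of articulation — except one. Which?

/ħ/

Bilabial: /ɸ/ ~ /β/
Labiodental: /f/ ~ /v/
Alveolo-palatal: /ɕ/ ~ /ʑ/
Velar: /x/ ~ /ɣ/
Uvular: /χ/ ~ /ʁ/
Pharyngeal: only /ħ/ (voiceless); no voiced partner.
So /ħ/ is the unpaired segment.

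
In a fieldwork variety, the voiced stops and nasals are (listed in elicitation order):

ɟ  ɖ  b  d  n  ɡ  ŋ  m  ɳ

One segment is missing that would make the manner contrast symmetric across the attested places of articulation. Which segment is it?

/ɲ/

bilabial: oral stop /b/, nasal /m/.
alveolar: oral stop /d/, nasal /n/.
retroflex: oral stop /ɖ/, nasal /ɳ/.
palatal: oral stop /ɟ/, nasal —.
velar: oral stop /ɡ/, nasal /ŋ/.
The palatal row has no nasal member, so the gap is the palatal nasal /ɲ/.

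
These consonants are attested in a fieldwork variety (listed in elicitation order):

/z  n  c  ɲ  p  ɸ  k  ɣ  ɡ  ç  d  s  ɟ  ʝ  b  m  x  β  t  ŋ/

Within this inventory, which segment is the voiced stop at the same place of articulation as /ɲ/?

/ɲ/ is a palatal nasal.
The voiced stop at the same place is a voiced palatal stop — in this inventory, /ɟ/.

/ɟ/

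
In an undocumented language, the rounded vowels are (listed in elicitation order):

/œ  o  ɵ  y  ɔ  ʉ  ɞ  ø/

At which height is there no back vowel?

high: front /y/, central /ʉ/, back —.
high-mid: front /ø/, central /ɵ/, back /o/.
low-mid: front /œ/, central /ɞ/, back /ɔ/.
Every height has a back member except high, where /u/ would be expected.

high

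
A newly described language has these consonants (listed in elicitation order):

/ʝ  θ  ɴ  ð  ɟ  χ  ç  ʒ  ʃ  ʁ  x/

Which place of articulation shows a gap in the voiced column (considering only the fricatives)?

velar

dental: voiceless /θ/, voiced /ð/.
postalveolar: voiceless /ʃ/, voiced /ʒ/.
palatal: voiceless /ç/, voiced /ʝ/.
velar: voiceless /x/, voiced —.
uvular: voiceless /χ/, voiced /ʁ/.
Every place of articulation has a voiced member except velar, where /ɣ/ would be expected.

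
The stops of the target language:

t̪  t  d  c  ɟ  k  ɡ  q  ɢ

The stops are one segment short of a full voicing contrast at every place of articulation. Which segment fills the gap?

dental: voiceless /t̪/, voiced —.
alveolar: voiceless /t/, voiced /d/.
palatal: voiceless /c/, voiced /ɟ/.
velar: voiceless /k/, voiced /ɡ/.
uvular: voiceless /q/, voiced /ɢ/.
The dental row has no voiced member, so the gap is the voiced dental stop /d̪/.

/d̪/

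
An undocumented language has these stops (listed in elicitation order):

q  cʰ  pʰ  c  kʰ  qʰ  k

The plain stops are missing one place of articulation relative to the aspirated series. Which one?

Plain: /c/ (palatal), /k/ (velar), /q/ (uvular).
Aspirated: /pʰ/ (bilabial), /cʰ/ (palatal), /kʰ/ (velar), /qʰ/ (uvular).
Every place of articulation has a plain member except bilabial, where /p/ would be expected.

bilabial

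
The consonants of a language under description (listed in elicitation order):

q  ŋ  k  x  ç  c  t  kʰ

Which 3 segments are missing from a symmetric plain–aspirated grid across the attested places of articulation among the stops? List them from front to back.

/tʰ/, /cʰ/, /qʰ/

place of articulation  plain     aspirated
alveolar          t         —       
palatal           c         —       
velar             k         kʰ      
uvular            q         —       
Gaps, from front to back: alveolar lacks aspirated (/tʰ/); palatal lacks aspirated (/cʰ/); uvular lacks aspirated (/qʰ/).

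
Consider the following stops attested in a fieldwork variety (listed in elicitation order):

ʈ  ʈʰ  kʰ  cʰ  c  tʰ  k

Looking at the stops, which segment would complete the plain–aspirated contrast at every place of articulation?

Plain: /ʈ/ (retroflex), /c/ (palatal), /k/ (velar).
Aspirated: /tʰ/ (alveolar), /ʈʰ/ (retroflex), /cʰ/ (palatal), /kʰ/ (velar).
The alveolar row has no plain member, so the gap is the plain alveolar stop /t/.

/t/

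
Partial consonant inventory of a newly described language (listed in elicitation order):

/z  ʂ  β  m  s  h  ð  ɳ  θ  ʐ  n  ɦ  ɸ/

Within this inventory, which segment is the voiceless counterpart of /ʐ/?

/ʐ/ is a voiced retroflex fricative.
The voiceless counterpart is a voiceless retroflex fricative — in this inventory, /ʂ/.

/ʂ/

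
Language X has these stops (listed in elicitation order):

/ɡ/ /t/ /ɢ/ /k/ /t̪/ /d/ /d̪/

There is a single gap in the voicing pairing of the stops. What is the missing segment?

/q/

dental: voiceless /t̪/, voiced /d̪/.
alveolar: voiceless /t/, voiced /d/.
velar: voiceless /k/, voiced /ɡ/.
uvular: voiceless —, voiced /ɢ/.
The uvular row has no voiceless member, so the gap is the voiceless uvular stop /q/.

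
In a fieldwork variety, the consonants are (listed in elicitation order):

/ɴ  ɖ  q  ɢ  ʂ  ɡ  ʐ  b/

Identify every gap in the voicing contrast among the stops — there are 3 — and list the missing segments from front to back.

/p/, /ʈ/, /k/

place of articulation  voiceless  voiced  
bilabial          —         b       
retroflex         —         ɖ       
velar             —         ɡ       
uvular            q         ɢ       
Gaps, from front to back: bilabial lacks voiceless (/p/); retroflex lacks voiceless (/ʈ/); velar lacks voiceless (/k/).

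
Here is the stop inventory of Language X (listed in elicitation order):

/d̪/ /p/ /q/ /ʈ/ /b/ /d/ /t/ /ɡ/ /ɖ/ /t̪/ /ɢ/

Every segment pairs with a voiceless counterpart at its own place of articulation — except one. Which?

/ɡ/

Bilabial: /p/ ~ /b/
Dental: /t̪/ ~ /d̪/
Alveolar: /t/ ~ /d/
Retroflex: /ʈ/ ~ /ɖ/
Uvular: /q/ ~ /ɢ/
Velar: only /ɡ/ (voiced); no voiceless partner.
So /ɡ/ is the unpaired segment.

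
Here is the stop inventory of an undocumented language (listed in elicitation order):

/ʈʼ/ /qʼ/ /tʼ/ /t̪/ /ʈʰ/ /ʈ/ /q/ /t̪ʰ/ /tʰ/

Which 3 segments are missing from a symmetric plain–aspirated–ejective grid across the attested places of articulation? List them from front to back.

/t̪ʼ/, /t/, /qʰ/

Plain: /t̪/ (dental), /ʈ/ (retroflex), /q/ (uvular).
Aspirated: /t̪ʰ/ (dental), /tʰ/ (alveolar), /ʈʰ/ (retroflex).
Ejective: /tʼ/ (alveolar), /ʈʼ/ (retroflex), /qʼ/ (uvular).
Gaps, from front to back: dental lacks ejective (/t̪ʼ/); alveolar lacks plain (/t/); uvular lacks aspirated (/qʰ/).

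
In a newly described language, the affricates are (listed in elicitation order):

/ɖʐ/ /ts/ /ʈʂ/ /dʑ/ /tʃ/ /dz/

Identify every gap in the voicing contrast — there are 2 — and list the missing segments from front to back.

alveolar: voiceless /ts/, voiced /dz/.
postalveolar: voiceless /tʃ/, voiced —.
retroflex: voiceless /ʈʂ/, voiced /ɖʐ/.
alveolo-palatal: voiceless —, voiced /dʑ/.
Gaps, from front to back: postalveolar lacks voiced (/dʒ/); alveolo-palatal lacks voiceless (/tɕ/).

/dʒ/, /tɕ/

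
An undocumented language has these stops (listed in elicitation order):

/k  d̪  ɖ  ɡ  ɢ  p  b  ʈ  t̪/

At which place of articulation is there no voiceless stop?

uvular

bilabial: voiceless /p/, voiced /b/.
dental: voiceless /t̪/, voiced /d̪/.
retroflex: voiceless /ʈ/, voiced /ɖ/.
velar: voiceless /k/, voiced /ɡ/.
uvular: voiceless —, voiced /ɢ/.
Every place of articulation has a voiceless member except uvular, where /q/ would be expected.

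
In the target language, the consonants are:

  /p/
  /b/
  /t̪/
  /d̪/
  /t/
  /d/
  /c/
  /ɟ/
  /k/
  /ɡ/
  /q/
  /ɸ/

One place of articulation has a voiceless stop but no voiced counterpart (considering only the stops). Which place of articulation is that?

Voiceless: /p/ (bilabial), /t̪/ (dental), /t/ (alveolar), /c/ (palatal), /k/ (velar), /q/ (uvular).
Voiced: /b/ (bilabial), /d̪/ (dental), /d/ (alveolar), /ɟ/ (palatal), /ɡ/ (velar).
Every place of articulation has a voiced member except uvular, where /ɢ/ would be expected.

uvular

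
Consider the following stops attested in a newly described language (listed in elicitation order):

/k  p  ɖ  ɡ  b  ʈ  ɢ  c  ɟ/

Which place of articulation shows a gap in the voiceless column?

Voiceless: /p/ (bilabial), /ʈ/ (retroflex), /c/ (palatal), /k/ (velar).
Voiced: /b/ (bilabial), /ɖ/ (retroflex), /ɟ/ (palatal), /ɡ/ (velar), /ɢ/ (uvular).
Every place of articulation has a voiceless member except uvular, where /q/ would be expected.

uvular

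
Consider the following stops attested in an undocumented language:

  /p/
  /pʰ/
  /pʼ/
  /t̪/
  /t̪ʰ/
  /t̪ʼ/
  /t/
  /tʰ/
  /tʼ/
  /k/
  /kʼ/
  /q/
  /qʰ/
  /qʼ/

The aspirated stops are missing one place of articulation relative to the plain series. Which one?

velar

place of articulation  plain     aspirated  ejective
bilabial          p         pʰ        pʼ      
dental            t̪        t̪ʰ       t̪ʼ     
alveolar          t         tʰ        tʼ      
velar             k         —         kʼ      
uvular            q         qʰ        qʼ      
Every place of articulation has an aspirated member except velar, where /kʰ/ would be expected.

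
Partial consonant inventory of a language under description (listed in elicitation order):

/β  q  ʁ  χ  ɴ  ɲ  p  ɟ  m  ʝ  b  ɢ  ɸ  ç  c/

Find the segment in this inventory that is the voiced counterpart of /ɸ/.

/ɸ/ is a voiceless bilabial fricative.
The voiced counterpart is a voiced bilabial fricative — in this inventory, /β/.

/β/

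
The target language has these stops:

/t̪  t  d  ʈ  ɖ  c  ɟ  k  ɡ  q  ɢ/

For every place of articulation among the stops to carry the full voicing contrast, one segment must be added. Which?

dental: voiceless /t̪/, voiced —.
alveolar: voiceless /t/, voiced /d/.
retroflex: voiceless /ʈ/, voiced /ɖ/.
palatal: voiceless /c/, voiced /ɟ/.
velar: voiceless /k/, voiced /ɡ/.
uvular: voiceless /q/, voiced /ɢ/.
The dental row has no voiced member, so the gap is the voiced dental stop /d̪/.

/d̪/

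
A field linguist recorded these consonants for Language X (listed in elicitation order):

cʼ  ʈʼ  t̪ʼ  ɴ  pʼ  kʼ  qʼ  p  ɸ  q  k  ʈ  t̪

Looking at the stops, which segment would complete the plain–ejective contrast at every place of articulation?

place of articulation  plain     ejective
bilabial          p         pʼ      
dental            t̪        t̪ʼ     
retroflex         ʈ         ʈʼ      
palatal           —         cʼ      
velar             k         kʼ      
uvular            q         qʼ      
The palatal row has no plain member, so the gap is the plain palatal stop /c/.

/c/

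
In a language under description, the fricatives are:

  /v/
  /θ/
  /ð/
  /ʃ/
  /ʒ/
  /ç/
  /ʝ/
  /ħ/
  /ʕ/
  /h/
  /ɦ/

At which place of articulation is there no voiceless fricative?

labiodental

Voiceless: /θ/ (dental), /ʃ/ (postalveolar), /ç/ (palatal), /ħ/ (pharyngeal), /h/ (glottal).
Voiced: /v/ (labiodental), /ð/ (dental), /ʒ/ (postalveolar), /ʝ/ (palatal), /ʕ/ (pharyngeal), /ɦ/ (glottal).
Every place of articulation has a voiceless member except labiodental, where /f/ would be expected.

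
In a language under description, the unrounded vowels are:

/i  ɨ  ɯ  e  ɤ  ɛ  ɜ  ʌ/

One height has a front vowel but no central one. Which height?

high: front /i/, central /ɨ/, back /ɯ/.
high-mid: front /e/, central —, back /ɤ/.
low-mid: front /ɛ/, central /ɜ/, back /ʌ/.
Every height has a central member except high-mid, where /ɘ/ would be expected.

high-mid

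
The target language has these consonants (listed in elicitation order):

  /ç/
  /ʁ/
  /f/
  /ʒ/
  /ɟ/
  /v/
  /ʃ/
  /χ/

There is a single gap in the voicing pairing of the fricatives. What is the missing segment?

/ʝ/

place of articulation  voiceless  voiced  
labiodental       f         v       
postalveolar      ʃ         ʒ       
palatal           ç         —       
uvular            χ         ʁ       
The palatal row has no voiced member, so the gap is the voiced palatal fricative /ʝ/.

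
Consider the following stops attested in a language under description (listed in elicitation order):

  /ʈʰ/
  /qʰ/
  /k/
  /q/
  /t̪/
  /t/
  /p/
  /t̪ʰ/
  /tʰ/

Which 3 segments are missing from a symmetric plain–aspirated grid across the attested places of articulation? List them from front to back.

/pʰ/, /ʈ/, /kʰ/

Plain: /p/ (bilabial), /t̪/ (dental), /t/ (alveolar), /k/ (velar), /q/ (uvular).
Aspirated: /t̪ʰ/ (dental), /tʰ/ (alveolar), /ʈʰ/ (retroflex), /qʰ/ (uvular).
Gaps, from front to back: bilabial lacks aspirated (/pʰ/); retroflex lacks plain (/ʈ/); velar lacks aspirated (/kʰ/).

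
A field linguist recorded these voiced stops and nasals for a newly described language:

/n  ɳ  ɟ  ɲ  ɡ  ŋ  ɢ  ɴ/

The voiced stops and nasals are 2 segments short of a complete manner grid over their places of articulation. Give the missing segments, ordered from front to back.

Oral stop: /ɟ/ (palatal), /ɡ/ (velar), /ɢ/ (uvular).
Nasal: /n/ (alveolar), /ɳ/ (retroflex), /ɲ/ (palatal), /ŋ/ (velar), /ɴ/ (uvular).
Gaps, from front to back: alveolar lacks oral stop (/d/); retroflex lacks oral stop (/ɖ/).

/d/, /ɖ/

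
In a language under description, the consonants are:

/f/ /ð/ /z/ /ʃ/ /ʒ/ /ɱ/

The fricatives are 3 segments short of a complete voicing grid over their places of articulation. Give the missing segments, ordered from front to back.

labiodental: voiceless /f/, voiced —.
dental: voiceless —, voiced /ð/.
alveolar: voiceless —, voiced /z/.
postalveolar: voiceless /ʃ/, voiced /ʒ/.
Gaps, from front to back: labiodental lacks voiced (/v/); dental lacks voiceless (/θ/); alveolar lacks voiceless (/s/).

/v/, /θ/, /s/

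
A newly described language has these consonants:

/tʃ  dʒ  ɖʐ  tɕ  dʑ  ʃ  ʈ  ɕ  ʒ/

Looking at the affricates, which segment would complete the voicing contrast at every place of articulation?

postalveolar: voiceless /tʃ/, voiced /dʒ/.
retroflex: voiceless —, voiced /ɖʐ/.
alveolo-palatal: voiceless /tɕ/, voiced /dʑ/.
The retroflex row has no voiceless member, so the gap is the voiceless retroflex affricate /ʈʂ/.

/ʈʂ/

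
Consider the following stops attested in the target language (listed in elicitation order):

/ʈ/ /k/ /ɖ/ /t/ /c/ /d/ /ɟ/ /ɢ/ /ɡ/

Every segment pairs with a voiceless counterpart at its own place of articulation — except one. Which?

/ɢ/

Alveolar: /t/ ~ /d/
Retroflex: /ʈ/ ~ /ɖ/
Palatal: /c/ ~ /ɟ/
Velar: /k/ ~ /ɡ/
Uvular: only /ɢ/ (voiced); no voiceless partner.
So /ɢ/ is the unpaired segment.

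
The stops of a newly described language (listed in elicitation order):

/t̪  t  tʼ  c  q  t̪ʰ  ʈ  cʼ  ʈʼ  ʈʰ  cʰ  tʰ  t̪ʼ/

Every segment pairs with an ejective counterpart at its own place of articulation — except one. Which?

Dental: /t̪/ ~ /t̪ʰ/ ~ /t̪ʼ/
Alveolar: /t/ ~ /tʰ/ ~ /tʼ/
Retroflex: /ʈ/ ~ /ʈʰ/ ~ /ʈʼ/
Palatal: /c/ ~ /cʰ/ ~ /cʼ/
Uvular: only /q/ (plain); no ejective partner.
So /q/ is the unpaired segment.

/q/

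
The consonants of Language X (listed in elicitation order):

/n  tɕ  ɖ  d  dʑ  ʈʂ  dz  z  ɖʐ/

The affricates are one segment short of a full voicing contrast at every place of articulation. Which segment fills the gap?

alveolar: voiceless —, voiced /dz/.
retroflex: voiceless /ʈʂ/, voiced /ɖʐ/.
alveolo-palatal: voiceless /tɕ/, voiced /dʑ/.
The alveolar row has no voiceless member, so the gap is the voiceless alveolar affricate /ts/.

/ts/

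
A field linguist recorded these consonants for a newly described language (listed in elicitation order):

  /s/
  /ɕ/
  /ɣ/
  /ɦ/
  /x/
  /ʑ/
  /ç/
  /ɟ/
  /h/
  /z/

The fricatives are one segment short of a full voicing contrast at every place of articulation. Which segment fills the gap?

place of articulation  voiceless  voiced  
alveolar          s         z       
alveolo-palatal   ɕ         ʑ       
palatal           ç         —       
velar             x         ɣ       
glottal           h         ɦ       
The palatal row has no voiced member, so the gap is the voiced palatal fricative /ʝ/.

/ʝ/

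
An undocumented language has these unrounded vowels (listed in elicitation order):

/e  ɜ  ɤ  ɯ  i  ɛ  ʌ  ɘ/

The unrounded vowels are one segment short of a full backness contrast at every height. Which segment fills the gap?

Front: /i/ (high), /e/ (high-mid), /ɛ/ (low-mid).
Central: /ɘ/ (high-mid), /ɜ/ (low-mid).
Back: /ɯ/ (high), /ɤ/ (high-mid), /ʌ/ (low-mid).
The high row has no central member, so the gap is the high central unrounded vowel /ɨ/.

/ɨ/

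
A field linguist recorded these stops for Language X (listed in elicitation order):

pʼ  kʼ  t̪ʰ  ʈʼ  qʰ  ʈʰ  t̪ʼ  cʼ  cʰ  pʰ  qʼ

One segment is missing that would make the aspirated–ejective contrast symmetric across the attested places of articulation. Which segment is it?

/kʰ/

place of articulation  aspirated  ejective
bilabial          pʰ        pʼ      
dental            t̪ʰ       t̪ʼ     
retroflex         ʈʰ        ʈʼ      
palatal           cʰ        cʼ      
velar             —         kʼ      
uvular            qʰ        qʼ      
The velar row has no aspirated member, so the gap is the aspirated velar stop /kʰ/.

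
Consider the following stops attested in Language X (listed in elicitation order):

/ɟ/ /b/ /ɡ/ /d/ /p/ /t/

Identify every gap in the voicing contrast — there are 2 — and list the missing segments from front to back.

/c/, /k/

place of articulation  voiceless  voiced  
bilabial          p         b       
alveolar          t         d       
palatal           —         ɟ       
velar             —         ɡ       
Gaps, from front to back: palatal lacks voiceless (/c/); velar lacks voiceless (/k/).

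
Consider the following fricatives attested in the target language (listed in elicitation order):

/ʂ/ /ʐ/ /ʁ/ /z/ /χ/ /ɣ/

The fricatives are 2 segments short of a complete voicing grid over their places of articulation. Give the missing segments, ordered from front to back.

alveolar: voiceless —, voiced /z/.
retroflex: voiceless /ʂ/, voiced /ʐ/.
velar: voiceless —, voiced /ɣ/.
uvular: voiceless /χ/, voiced /ʁ/.
Gaps, from front to back: alveolar lacks voiceless (/s/); velar lacks voiceless (/x/).

/s/, /x/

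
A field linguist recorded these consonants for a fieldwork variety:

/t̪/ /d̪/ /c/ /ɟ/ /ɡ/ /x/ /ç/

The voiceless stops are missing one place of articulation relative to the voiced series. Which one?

velar

dental: voiceless /t̪/, voiced /d̪/.
palatal: voiceless /c/, voiced /ɟ/.
velar: voiceless —, voiced /ɡ/.
Every place of articulation has a voiceless member except velar, where /k/ would be expected.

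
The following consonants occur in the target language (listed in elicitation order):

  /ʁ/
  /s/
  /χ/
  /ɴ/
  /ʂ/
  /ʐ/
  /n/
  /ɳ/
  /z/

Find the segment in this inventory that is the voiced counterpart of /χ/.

/ʁ/

/χ/ is a voiceless uvular fricative.
The voiced counterpart is a voiced uvular fricative — in this inventory, /ʁ/.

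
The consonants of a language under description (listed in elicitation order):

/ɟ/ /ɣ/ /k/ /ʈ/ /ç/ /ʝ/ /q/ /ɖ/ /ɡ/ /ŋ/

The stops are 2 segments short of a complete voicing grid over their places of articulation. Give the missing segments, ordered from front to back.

Voiceless: /ʈ/ (retroflex), /k/ (velar), /q/ (uvular).
Voiced: /ɖ/ (retroflex), /ɟ/ (palatal), /ɡ/ (velar).
Gaps, from front to back: palatal lacks voiceless (/c/); uvular lacks voiced (/ɢ/).

/c/, /ɢ/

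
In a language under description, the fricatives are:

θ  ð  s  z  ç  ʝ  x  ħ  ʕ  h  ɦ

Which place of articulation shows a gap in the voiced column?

velar

Voiceless: /θ/ (dental), /s/ (alveolar), /ç/ (palatal), /x/ (velar), /ħ/ (pharyngeal), /h/ (glottal).
Voiced: /ð/ (dental), /z/ (alveolar), /ʝ/ (palatal), /ʕ/ (pharyngeal), /ɦ/ (glottal).
Every place of articulation has a voiced member except velar, where /ɣ/ would be expected.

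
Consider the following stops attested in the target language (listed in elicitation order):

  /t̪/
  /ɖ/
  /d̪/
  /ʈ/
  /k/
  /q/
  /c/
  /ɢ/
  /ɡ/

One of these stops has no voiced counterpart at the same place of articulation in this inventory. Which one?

Dental: /t̪/ ~ /d̪/
Retroflex: /ʈ/ ~ /ɖ/
Velar: /k/ ~ /ɡ/
Uvular: /q/ ~ /ɢ/
Palatal: only /c/ (voiceless); no voiced partner.
So /c/ is the unpaired segment.

/c/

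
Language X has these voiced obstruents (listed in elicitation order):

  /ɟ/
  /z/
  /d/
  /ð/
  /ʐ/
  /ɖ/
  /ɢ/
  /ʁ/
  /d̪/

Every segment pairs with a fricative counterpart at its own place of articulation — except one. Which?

Dental: /d̪/ ~ /ð/
Alveolar: /d/ ~ /z/
Retroflex: /ɖ/ ~ /ʐ/
Uvular: /ɢ/ ~ /ʁ/
Palatal: only /ɟ/ (stop); no fricative partner.
So /ɟ/ is the unpaired segment.

/ɟ/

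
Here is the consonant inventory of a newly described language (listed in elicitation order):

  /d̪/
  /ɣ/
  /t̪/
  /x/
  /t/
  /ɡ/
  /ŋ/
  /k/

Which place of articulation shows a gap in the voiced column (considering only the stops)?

dental: voiceless /t̪/, voiced /d̪/.
alveolar: voiceless /t/, voiced —.
velar: voiceless /k/, voiced /ɡ/.
Every place of articulation has a voiced member except alveolar, where /d/ would be expected.

alveolar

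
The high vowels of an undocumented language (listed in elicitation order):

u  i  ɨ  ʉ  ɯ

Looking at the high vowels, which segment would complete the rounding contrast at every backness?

/y/

front: unrounded /i/, rounded —.
central: unrounded /ɨ/, rounded /ʉ/.
back: unrounded /ɯ/, rounded /u/.
The front row has no rounded member, so the gap is the front rounded vowel /y/.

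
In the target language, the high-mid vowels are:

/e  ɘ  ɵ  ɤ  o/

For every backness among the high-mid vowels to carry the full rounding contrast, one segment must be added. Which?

front: unrounded /e/, rounded —.
central: unrounded /ɘ/, rounded /ɵ/.
back: unrounded /ɤ/, rounded /o/.
The front row has no rounded member, so the gap is the front rounded vowel /ø/.

/ø/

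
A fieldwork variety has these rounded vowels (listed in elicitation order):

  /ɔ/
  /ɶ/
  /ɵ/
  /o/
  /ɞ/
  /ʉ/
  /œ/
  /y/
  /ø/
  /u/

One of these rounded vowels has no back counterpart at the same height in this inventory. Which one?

High: /y/ ~ /ʉ/ ~ /u/
High-mid: /ø/ ~ /ɵ/ ~ /o/
Low-mid: /œ/ ~ /ɞ/ ~ /ɔ/
Low: only /ɶ/ (front); no back partner.
So /ɶ/ is the unpaired segment.

/ɶ/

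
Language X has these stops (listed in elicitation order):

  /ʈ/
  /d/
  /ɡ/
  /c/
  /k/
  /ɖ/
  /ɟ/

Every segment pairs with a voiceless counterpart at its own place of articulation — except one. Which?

Retroflex: /ʈ/ ~ /ɖ/
Palatal: /c/ ~ /ɟ/
Velar: /k/ ~ /ɡ/
Alveolar: only /d/ (voiced); no voiceless partner.
So /d/ is the unpaired segment.

/d/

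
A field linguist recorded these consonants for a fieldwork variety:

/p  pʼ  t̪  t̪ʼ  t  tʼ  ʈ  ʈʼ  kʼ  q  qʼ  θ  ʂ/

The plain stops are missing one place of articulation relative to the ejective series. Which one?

velar

bilabial: plain /p/, ejective /pʼ/.
dental: plain /t̪/, ejective /t̪ʼ/.
alveolar: plain /t/, ejective /tʼ/.
retroflex: plain /ʈ/, ejective /ʈʼ/.
velar: plain —, ejective /kʼ/.
uvular: plain /q/, ejective /qʼ/.
Every place of articulation has a plain member except velar, where /k/ would be expected.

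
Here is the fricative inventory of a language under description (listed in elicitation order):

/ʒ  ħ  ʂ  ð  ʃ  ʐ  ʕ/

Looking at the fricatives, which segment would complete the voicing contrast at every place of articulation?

Voiceless: /ʃ/ (postalveolar), /ʂ/ (retroflex), /ħ/ (pharyngeal).
Voiced: /ð/ (dental), /ʒ/ (postalveolar), /ʐ/ (retroflex), /ʕ/ (pharyngeal).
The dental row has no voiceless member, so the gap is the voiceless dental fricative /θ/.

/θ/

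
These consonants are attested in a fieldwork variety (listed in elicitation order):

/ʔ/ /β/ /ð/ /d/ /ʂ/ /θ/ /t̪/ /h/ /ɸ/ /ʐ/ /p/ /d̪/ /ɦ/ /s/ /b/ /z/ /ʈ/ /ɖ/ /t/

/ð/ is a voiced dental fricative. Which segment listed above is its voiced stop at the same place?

The voiced stop at the same place is a voiced dental stop — in this inventory, /d̪/.

/d̪/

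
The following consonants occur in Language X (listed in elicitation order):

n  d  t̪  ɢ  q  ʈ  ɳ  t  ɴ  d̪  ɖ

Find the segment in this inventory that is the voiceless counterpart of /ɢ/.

/q/

/ɢ/ is a voiced uvular stop.
The voiceless counterpart is a voiceless uvular stop — in this inventory, /q/.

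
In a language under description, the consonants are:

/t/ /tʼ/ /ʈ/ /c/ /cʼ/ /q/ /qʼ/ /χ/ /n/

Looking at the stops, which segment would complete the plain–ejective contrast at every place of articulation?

/ʈʼ/

place of articulation  plain     ejective
alveolar          t         tʼ      
retroflex         ʈ         —       
palatal           c         cʼ      
uvular            q         qʼ      
The retroflex row has no ejective member, so the gap is the ejective retroflex stop /ʈʼ/.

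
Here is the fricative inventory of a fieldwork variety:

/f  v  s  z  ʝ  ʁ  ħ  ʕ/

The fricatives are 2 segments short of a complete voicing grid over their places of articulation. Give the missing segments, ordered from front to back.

place of articulation  voiceless  voiced  
labiodental       f         v       
alveolar          s         z       
palatal           —         ʝ       
uvular            —         ʁ       
pharyngeal        ħ         ʕ       
Gaps, from front to back: palatal lacks voiceless (/ç/); uvular lacks voiceless (/χ/).

/ç/, /χ/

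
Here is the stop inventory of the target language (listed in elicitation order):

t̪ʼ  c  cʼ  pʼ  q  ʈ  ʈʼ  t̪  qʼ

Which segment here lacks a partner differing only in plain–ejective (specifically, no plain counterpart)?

Dental: /t̪/ ~ /t̪ʼ/
Retroflex: /ʈ/ ~ /ʈʼ/
Palatal: /c/ ~ /cʼ/
Uvular: /q/ ~ /qʼ/
Bilabial: only /pʼ/ (ejective); no plain partner.
So /pʼ/ is the unpaired segment.

/pʼ/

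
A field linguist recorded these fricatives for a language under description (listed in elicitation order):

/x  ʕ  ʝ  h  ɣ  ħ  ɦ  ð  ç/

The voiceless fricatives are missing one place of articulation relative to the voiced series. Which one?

Voiceless: /ç/ (palatal), /x/ (velar), /ħ/ (pharyngeal), /h/ (glottal).
Voiced: /ð/ (dental), /ʝ/ (palatal), /ɣ/ (velar), /ʕ/ (pharyngeal), /ɦ/ (glottal).
Every place of articulation has a voiceless member except dental, where /θ/ would be expected.

dental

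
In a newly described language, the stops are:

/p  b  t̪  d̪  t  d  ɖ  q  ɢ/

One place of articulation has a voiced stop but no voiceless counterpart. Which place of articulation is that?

retroflex

place of articulation  voiceless  voiced  
bilabial          p         b       
dental            t̪        d̪      
alveolar          t         d       
retroflex         —         ɖ       
uvular            q         ɢ       
Every place of articulation has a voiceless member except retroflex, where /ʈ/ would be expected.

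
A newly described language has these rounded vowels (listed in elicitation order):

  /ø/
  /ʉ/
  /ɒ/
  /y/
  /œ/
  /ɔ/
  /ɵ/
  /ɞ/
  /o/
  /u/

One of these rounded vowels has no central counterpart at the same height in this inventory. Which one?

/ɒ/

High: /y/ ~ /ʉ/ ~ /u/
High-mid: /ø/ ~ /ɵ/ ~ /o/
Low-mid: /œ/ ~ /ɞ/ ~ /ɔ/
Low: only /ɒ/ (back); no central partner.
So /ɒ/ is the unpaired segment.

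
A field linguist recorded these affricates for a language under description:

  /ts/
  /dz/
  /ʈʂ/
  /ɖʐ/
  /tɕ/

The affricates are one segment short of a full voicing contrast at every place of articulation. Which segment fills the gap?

/dʑ/

place of articulation  voiceless  voiced  
alveolar          ts        dz      
retroflex         ʈʂ        ɖʐ      
alveolo-palatal   tɕ        —       
The alveolo-palatal row has no voiced member, so the gap is the voiced alveolo-palatal affricate /dʑ/.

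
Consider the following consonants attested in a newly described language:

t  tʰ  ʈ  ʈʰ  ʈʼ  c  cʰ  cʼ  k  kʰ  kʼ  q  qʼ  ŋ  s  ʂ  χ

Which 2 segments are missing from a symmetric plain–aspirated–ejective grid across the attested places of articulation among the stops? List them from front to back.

alveolar: plain /t/, aspirated /tʰ/, ejective —.
retroflex: plain /ʈ/, aspirated /ʈʰ/, ejective /ʈʼ/.
palatal: plain /c/, aspirated /cʰ/, ejective /cʼ/.
velar: plain /k/, aspirated /kʰ/, ejective /kʼ/.
uvular: plain /q/, aspirated —, ejective /qʼ/.
Gaps, from front to back: alveolar lacks ejective (/tʼ/); uvular lacks aspirated (/qʰ/).

/tʼ/, /qʰ/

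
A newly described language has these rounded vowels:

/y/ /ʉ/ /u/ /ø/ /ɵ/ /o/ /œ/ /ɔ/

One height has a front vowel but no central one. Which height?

low-mid

Front: /y/ (high), /ø/ (high-mid), /œ/ (low-mid).
Central: /ʉ/ (high), /ɵ/ (high-mid).
Back: /u/ (high), /o/ (high-mid), /ɔ/ (low-mid).
Every height has a central member except low-mid, where /ɞ/ would be expected.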